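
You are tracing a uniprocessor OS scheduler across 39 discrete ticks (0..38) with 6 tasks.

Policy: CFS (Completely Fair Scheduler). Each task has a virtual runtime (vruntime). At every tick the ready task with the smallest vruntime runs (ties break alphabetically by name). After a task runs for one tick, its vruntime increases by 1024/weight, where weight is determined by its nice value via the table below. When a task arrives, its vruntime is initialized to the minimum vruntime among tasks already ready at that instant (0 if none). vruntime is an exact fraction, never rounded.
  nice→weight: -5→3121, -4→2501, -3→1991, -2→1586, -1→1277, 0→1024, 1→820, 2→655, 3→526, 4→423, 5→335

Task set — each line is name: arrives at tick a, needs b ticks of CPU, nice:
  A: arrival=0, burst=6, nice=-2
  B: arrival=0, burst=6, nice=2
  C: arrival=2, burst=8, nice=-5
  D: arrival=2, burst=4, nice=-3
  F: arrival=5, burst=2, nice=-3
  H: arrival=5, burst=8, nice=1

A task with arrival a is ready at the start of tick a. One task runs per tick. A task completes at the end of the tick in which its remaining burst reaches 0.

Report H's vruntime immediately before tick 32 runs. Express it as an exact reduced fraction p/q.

t=0: vr[A=0 B=0] → run A
t=1: vr[A=512/793 B=0] → run B
t=2: vr[A=512/793 B=1024/655 C=512/793 D=512/793] → run A
t=3: vr[A=1024/793 B=1024/655 C=512/793 D=512/793] → run C
t=4: vr[A=1024/793 B=1024/655 C=2409984/2474953 D=512/793] → run D
t=5: vr[A=1024/793 B=1024/655 C=2409984/2474953 D=1831424/1578863 F=2409984/2474953 H=2409984/2474953] → run C
t=6: vr[A=1024/793 B=1024/655 C=3222016/2474953 D=1831424/1578863 F=2409984/2474953 H=2409984/2474953] → run F
t=7: vr[A=1024/793 B=1024/655 C=3222016/2474953 D=1831424/1578863 F=7332630016/4927631423 H=2409984/2474953] → run H
t=8: vr[A=1024/793 B=1024/655 C=3222016/2474953 D=1831424/1578863 F=7332630016/4927631423 H=1127634688/507365365] → run D
t=9: vr[A=1024/793 B=1024/655 C=3222016/2474953 D=2643456/1578863 F=7332630016/4927631423 H=1127634688/507365365] → run A
t=10: vr[A=1536/793 B=1024/655 C=3222016/2474953 D=2643456/1578863 F=7332630016/4927631423 H=1127634688/507365365] → run C
t=11: vr[A=1536/793 B=1024/655 C=4034048/2474953 D=2643456/1578863 F=7332630016/4927631423 H=1127634688/507365365] → run F
t=12: vr[A=1536/793 B=1024/655 C=4034048/2474953 D=2643456/1578863 H=1127634688/507365365] → run B
t=13: vr[A=1536/793 B=2048/655 C=4034048/2474953 D=2643456/1578863 H=1127634688/507365365] → run C
t=14: vr[A=1536/793 B=2048/655 C=4846080/2474953 D=2643456/1578863 H=1127634688/507365365] → run D
t=15: vr[A=1536/793 B=2048/655 C=4846080/2474953 D=3455488/1578863 H=1127634688/507365365] → run A
t=16: vr[A=2048/793 B=2048/655 C=4846080/2474953 D=3455488/1578863 H=1127634688/507365365] → run C
t=17: vr[A=2048/793 B=2048/655 C=5658112/2474953 D=3455488/1578863 H=1127634688/507365365] → run D
t=18: vr[A=2048/793 B=2048/655 C=5658112/2474953 H=1127634688/507365365] → run H
t=19: vr[A=2048/793 B=2048/655 C=5658112/2474953 H=1761222656/507365365] → run C
t=20: vr[A=2048/793 B=2048/655 C=6470144/2474953 H=1761222656/507365365] → run A
t=21: vr[A=2560/793 B=2048/655 C=6470144/2474953 H=1761222656/507365365] → run C
t=22: vr[A=2560/793 B=2048/655 C=7282176/2474953 H=1761222656/507365365] → run C
t=23: vr[A=2560/793 B=2048/655 H=1761222656/507365365] → run B
t=24: vr[A=2560/793 B=3072/655 H=1761222656/507365365] → run A
t=25: vr[B=3072/655 H=1761222656/507365365] → run H
t=26: vr[B=3072/655 H=2394810624/507365365] → run B
t=27: vr[B=4096/655 H=2394810624/507365365] → run H
t=28: vr[B=4096/655 H=3028398592/507365365] → run H
t=29: vr[B=4096/655 H=732397312/101473073] → run B
t=30: vr[B=1024/131 H=732397312/101473073] → run H
t=31: vr[B=1024/131 H=4295574528/507365365] → run B
t=32: vr[H=4295574528/507365365] → run H
t=33: vr[H=4929162496/507365365] → run H
t=34: (idle)
t=35: (idle)
t=36: (idle)
t=37: (idle)
t=38: (idle)

vruntime(H, start of tick 32) = 4295574528/507365365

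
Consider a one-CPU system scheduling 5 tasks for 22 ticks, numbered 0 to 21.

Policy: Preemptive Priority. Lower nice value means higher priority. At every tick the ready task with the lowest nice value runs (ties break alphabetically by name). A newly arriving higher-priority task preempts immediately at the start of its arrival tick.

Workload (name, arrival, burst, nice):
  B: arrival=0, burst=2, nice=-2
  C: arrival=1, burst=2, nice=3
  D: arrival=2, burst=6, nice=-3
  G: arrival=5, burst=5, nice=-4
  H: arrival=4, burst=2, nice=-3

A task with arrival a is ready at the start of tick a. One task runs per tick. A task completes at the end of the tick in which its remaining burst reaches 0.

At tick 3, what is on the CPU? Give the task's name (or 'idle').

running at tick 3 = D

t=0: ready={B} → run B
t=1: ready={B,C} → run B
t=2: ready={C,D} → run D
t=3: ready={C,D} → run D
t=4: ready={C,D,H} → run D
t=5: ready={C,D,G,H} → run G
t=6: ready={C,D,G,H} → run G
t=7: ready={C,D,G,H} → run G
t=8: ready={C,D,G,H} → run G
t=9: ready={C,D,G,H} → run G
t=10: ready={C,D,H} → run D
t=11: ready={C,D,H} → run D
t=12: ready={C,D,H} → run D
t=13: ready={C,H} → run H
t=14: ready={C,H} → run H
t=15: ready={C} → run C
t=16: ready={C} → run C
t=17: (idle)
t=18: (idle)
t=19: (idle)
t=20: (idle)
t=21: (idle)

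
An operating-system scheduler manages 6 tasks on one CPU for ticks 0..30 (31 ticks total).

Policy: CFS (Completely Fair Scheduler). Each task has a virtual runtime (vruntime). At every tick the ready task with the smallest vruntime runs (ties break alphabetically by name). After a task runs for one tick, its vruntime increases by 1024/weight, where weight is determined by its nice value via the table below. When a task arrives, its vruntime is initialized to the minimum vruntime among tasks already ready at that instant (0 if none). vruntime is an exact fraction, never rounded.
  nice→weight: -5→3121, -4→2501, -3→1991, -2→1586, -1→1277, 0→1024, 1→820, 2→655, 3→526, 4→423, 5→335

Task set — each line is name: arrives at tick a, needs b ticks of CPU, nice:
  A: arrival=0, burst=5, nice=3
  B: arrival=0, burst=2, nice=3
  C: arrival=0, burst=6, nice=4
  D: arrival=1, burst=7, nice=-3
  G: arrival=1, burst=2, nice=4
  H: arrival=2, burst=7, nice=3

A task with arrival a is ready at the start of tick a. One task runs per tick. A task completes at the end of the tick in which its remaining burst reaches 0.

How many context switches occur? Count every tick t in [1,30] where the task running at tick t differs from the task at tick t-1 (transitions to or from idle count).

context switches = 25

t=0: vr[A=0 B=0 C=0] → run A
t=1: vr[A=512/263 B=0 C=0 D=0 G=0] → run B
t=2: vr[A=512/263 B=512/263 C=0 D=0 G=0 H=0] → run C
t=3: vr[A=512/263 B=512/263 C=1024/423 D=0 G=0 H=0] → run D
t=4: vr[A=512/263 B=512/263 C=1024/423 D=1024/1991 G=0 H=0] → run G
t=5: vr[A=512/263 B=512/263 C=1024/423 D=1024/1991 G=1024/423 H=0] → run H
t=6: vr[A=512/263 B=512/263 C=1024/423 D=1024/1991 G=1024/423 H=512/263] → run D
t=7: vr[A=512/263 B=512/263 C=1024/423 D=2048/1991 G=1024/423 H=512/263] → run D
t=8: vr[A=512/263 B=512/263 C=1024/423 D=3072/1991 G=1024/423 H=512/263] → run D
t=9: vr[A=512/263 B=512/263 C=1024/423 D=4096/1991 G=1024/423 H=512/263] → run A
t=10: vr[A=1024/263 B=512/263 C=1024/423 D=4096/1991 G=1024/423 H=512/263] → run B
t=11: vr[A=1024/263 C=1024/423 D=4096/1991 G=1024/423 H=512/263] → run H
t=12: vr[A=1024/263 C=1024/423 D=4096/1991 G=1024/423 H=1024/263] → run D
t=13: vr[A=1024/263 C=1024/423 D=5120/1991 G=1024/423 H=1024/263] → run C
t=14: vr[A=1024/263 C=2048/423 D=5120/1991 G=1024/423 H=1024/263] → run G
t=15: vr[A=1024/263 C=2048/423 D=5120/1991 H=1024/263] → run D
t=16: vr[A=1024/263 C=2048/423 D=6144/1991 H=1024/263] → run D
t=17: vr[A=1024/263 C=2048/423 H=1024/263] → run A
t=18: vr[A=1536/263 C=2048/423 H=1024/263] → run H
t=19: vr[A=1536/263 C=2048/423 H=1536/263] → run C
t=20: vr[A=1536/263 C=1024/141 H=1536/263] → run A
t=21: vr[A=2048/263 C=1024/141 H=1536/263] → run H
t=22: vr[A=2048/263 C=1024/141 H=2048/263] → run C
t=23: vr[A=2048/263 C=4096/423 H=2048/263] → run A
t=24: vr[C=4096/423 H=2048/263] → run H
t=25: vr[C=4096/423 H=2560/263] → run C
t=26: vr[C=5120/423 H=2560/263] → run H
t=27: vr[C=5120/423 H=3072/263] → run H
t=28: vr[C=5120/423] → run C
t=29: (idle)
t=30: (idle)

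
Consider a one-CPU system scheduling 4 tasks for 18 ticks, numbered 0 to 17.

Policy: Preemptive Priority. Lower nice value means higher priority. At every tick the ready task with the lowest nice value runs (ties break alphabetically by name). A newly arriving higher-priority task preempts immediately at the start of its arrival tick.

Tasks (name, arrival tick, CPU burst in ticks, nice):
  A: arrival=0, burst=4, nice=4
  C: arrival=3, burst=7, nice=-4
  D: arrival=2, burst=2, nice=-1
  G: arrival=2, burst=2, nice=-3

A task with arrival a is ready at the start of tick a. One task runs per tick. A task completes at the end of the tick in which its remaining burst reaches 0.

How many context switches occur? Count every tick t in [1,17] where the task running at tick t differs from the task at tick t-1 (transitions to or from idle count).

context switches = 6

t=0: ready={A} → run A
t=1: ready={A} → run A
t=2: ready={A,D,G} → run G
t=3: ready={A,C,D,G} → run C
t=4: ready={A,C,D,G} → run C
t=5: ready={A,C,D,G} → run C
t=6: ready={A,C,D,G} → run C
t=7: ready={A,C,D,G} → run C
t=8: ready={A,C,D,G} → run C
t=9: ready={A,C,D,G} → run C
t=10: ready={A,D,G} → run G
t=11: ready={A,D} → run D
t=12: ready={A,D} → run D
t=13: ready={A} → run A
t=14: ready={A} → run A
t=15: (idle)
t=16: (idle)
t=17: (idle)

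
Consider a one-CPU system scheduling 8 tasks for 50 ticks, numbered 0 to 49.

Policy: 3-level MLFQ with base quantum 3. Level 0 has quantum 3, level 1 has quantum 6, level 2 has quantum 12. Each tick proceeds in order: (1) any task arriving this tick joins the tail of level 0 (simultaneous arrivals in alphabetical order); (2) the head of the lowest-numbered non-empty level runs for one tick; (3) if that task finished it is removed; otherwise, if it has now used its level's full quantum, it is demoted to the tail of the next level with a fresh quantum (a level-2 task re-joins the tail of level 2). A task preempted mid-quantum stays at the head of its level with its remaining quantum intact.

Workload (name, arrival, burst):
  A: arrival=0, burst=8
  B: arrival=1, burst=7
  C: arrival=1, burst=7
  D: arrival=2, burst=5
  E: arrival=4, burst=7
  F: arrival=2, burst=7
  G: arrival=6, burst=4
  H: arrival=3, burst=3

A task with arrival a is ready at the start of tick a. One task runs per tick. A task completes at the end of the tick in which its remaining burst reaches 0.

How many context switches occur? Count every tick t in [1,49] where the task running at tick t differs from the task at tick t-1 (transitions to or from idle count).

context switches = 15

t=0: L0/L1/L2 = A/-/- → run A
t=1: L0/L1/L2 = ABC/-/- → run A
t=2: L0/L1/L2 = ABCDF/-/- → run A
t=3: L0/L1/L2 = BCDFH/A/- → run B
t=4: L0/L1/L2 = BCDFHE/A/- → run B
t=5: L0/L1/L2 = BCDFHE/A/- → run B
t=6: L0/L1/L2 = CDFHEG/AB/- → run C
t=7: L0/L1/L2 = CDFHEG/AB/- → run C
t=8: L0/L1/L2 = CDFHEG/AB/- → run C
t=9: L0/L1/L2 = DFHEG/ABC/- → run D
t=10: L0/L1/L2 = DFHEG/ABC/- → run D
t=11: L0/L1/L2 = DFHEG/ABC/- → run D
t=12: L0/L1/L2 = FHEG/ABCD/- → run F
t=13: L0/L1/L2 = FHEG/ABCD/- → run F
t=14: L0/L1/L2 = FHEG/ABCD/- → run F
t=15: L0/L1/L2 = HEG/ABCDF/- → run H
t=16: L0/L1/L2 = HEG/ABCDF/- → run H
t=17: L0/L1/L2 = HEG/ABCDF/- → run H
t=18: L0/L1/L2 = EG/ABCDF/- → run E
t=19: L0/L1/L2 = EG/ABCDF/- → run E
t=20: L0/L1/L2 = EG/ABCDF/- → run E
t=21: L0/L1/L2 = G/ABCDFE/- → run G
t=22: L0/L1/L2 = G/ABCDFE/- → run G
t=23: L0/L1/L2 = G/ABCDFE/- → run G
t=24: L0/L1/L2 = -/ABCDFEG/- → run A
t=25: L0/L1/L2 = -/ABCDFEG/- → run A
t=26: L0/L1/L2 = -/ABCDFEG/- → run A
t=27: L0/L1/L2 = -/ABCDFEG/- → run A
t=28: L0/L1/L2 = -/ABCDFEG/- → run A
t=29: L0/L1/L2 = -/BCDFEG/- → run B
t=30: L0/L1/L2 = -/BCDFEG/- → run B
t=31: L0/L1/L2 = -/BCDFEG/- → run B
t=32: L0/L1/L2 = -/BCDFEG/- → run B
t=33: L0/L1/L2 = -/CDFEG/- → run C
t=34: L0/L1/L2 = -/CDFEG/- → run C
t=35: L0/L1/L2 = -/CDFEG/- → run C
t=36: L0/L1/L2 = -/CDFEG/- → run C
t=37: L0/L1/L2 = -/DFEG/- → run D
t=38: L0/L1/L2 = -/DFEG/- → run D
t=39: L0/L1/L2 = -/FEG/- → run F
t=40: L0/L1/L2 = -/FEG/- → run F
t=41: L0/L1/L2 = -/FEG/- → run F
t=42: L0/L1/L2 = -/FEG/- → run F
t=43: L0/L1/L2 = -/EG/- → run E
t=44: L0/L1/L2 = -/EG/- → run E
t=45: L0/L1/L2 = -/EG/- → run E
t=46: L0/L1/L2 = -/EG/- → run E
t=47: L0/L1/L2 = -/G/- → run G
t=48: (idle)
t=49: (idle)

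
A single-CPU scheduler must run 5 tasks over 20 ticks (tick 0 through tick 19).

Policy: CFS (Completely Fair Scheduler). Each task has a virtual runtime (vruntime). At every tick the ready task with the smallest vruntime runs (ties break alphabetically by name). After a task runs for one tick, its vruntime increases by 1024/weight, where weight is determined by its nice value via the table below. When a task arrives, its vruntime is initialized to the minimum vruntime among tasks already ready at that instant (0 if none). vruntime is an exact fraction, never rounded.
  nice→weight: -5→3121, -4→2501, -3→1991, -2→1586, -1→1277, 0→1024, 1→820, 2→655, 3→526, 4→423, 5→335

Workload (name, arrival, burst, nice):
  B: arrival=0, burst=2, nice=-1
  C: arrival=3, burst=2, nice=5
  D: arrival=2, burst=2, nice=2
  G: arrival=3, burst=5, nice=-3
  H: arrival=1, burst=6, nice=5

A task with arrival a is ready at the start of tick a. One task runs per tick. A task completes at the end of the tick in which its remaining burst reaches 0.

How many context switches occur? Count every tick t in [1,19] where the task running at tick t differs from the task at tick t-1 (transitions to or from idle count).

context switches = 10

t=0: vr[B=0] → run B
t=1: vr[B=1024/1277 H=1024/1277] → run B
t=2: vr[D=1024/1277 H=1024/1277] → run D
t=3: vr[C=1024/1277 D=1978368/836435 G=1024/1277 H=1024/1277] → run C
t=4: vr[C=1650688/427795 D=1978368/836435 G=1024/1277 H=1024/1277] → run G
t=5: vr[C=1650688/427795 D=1978368/836435 G=3346432/2542507 H=1024/1277] → run H
t=6: vr[C=1650688/427795 D=1978368/836435 G=3346432/2542507 H=1650688/427795] → run G
t=7: vr[C=1650688/427795 D=1978368/836435 G=4654080/2542507 H=1650688/427795] → run G
t=8: vr[C=1650688/427795 D=1978368/836435 G=5961728/2542507 H=1650688/427795] → run G
t=9: vr[C=1650688/427795 D=1978368/836435 G=7269376/2542507 H=1650688/427795] → run D
t=10: vr[C=1650688/427795 G=7269376/2542507 H=1650688/427795] → run G
t=11: vr[C=1650688/427795 H=1650688/427795] → run C
t=12: vr[H=1650688/427795] → run H
t=13: vr[H=2958336/427795] → run H
t=14: vr[H=4265984/427795] → run H
t=15: vr[H=5573632/427795] → run H
t=16: vr[H=1376256/85559] → run H
t=17: (idle)
t=18: (idle)
t=19: (idle)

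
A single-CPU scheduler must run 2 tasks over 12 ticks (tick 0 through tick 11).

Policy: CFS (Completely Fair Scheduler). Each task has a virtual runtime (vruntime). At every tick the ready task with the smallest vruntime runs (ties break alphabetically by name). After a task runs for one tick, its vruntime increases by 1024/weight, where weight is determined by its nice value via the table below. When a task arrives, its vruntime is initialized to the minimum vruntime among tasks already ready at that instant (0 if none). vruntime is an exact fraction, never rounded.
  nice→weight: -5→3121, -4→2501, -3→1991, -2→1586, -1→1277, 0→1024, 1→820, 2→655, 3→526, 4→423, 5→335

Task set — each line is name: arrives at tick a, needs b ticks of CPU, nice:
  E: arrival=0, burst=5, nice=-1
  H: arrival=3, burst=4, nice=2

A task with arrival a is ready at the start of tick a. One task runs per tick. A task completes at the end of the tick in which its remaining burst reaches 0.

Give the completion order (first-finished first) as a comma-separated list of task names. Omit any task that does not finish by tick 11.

t=0: vr[E=0] → run E
t=1: vr[E=1024/1277] → run E
t=2: vr[E=2048/1277] → run E
t=3: vr[E=3072/1277 H=3072/1277] → run E
t=4: vr[E=4096/1277 H=3072/1277] → run H
t=5: vr[E=4096/1277 H=3319808/836435] → run E
t=6: vr[H=3319808/836435] → run H
t=7: vr[H=4627456/836435] → run H
t=8: vr[H=5935104/836435] → run H
t=9: (idle)
t=10: (idle)
t=11: (idle)

completion order = E, H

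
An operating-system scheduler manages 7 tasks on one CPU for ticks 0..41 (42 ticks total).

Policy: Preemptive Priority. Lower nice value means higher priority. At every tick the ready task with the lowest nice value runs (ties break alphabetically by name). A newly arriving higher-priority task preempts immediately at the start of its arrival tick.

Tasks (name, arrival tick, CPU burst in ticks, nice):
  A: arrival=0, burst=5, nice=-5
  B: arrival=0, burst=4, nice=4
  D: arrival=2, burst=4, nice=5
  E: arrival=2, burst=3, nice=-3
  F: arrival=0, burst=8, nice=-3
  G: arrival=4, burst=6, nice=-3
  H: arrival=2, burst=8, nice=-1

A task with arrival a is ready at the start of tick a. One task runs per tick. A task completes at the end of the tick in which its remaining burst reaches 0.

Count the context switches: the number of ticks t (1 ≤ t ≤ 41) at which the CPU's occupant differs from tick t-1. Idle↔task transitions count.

t=0: ready={A,B,F} → run A
t=1: ready={A,B,F} → run A
t=2: ready={A,B,D,E,F,H} → run A
t=3: ready={A,B,D,E,F,H} → run A
t=4: ready={A,B,D,E,F,G,H} → run A
t=5: ready={B,D,E,F,G,H} → run E
t=6: ready={B,D,E,F,G,H} → run E
t=7: ready={B,D,E,F,G,H} → run E
t=8: ready={B,D,F,G,H} → run F
t=9: ready={B,D,F,G,H} → run F
t=10: ready={B,D,F,G,H} → run F
t=11: ready={B,D,F,G,H} → run F
t=12: ready={B,D,F,G,H} → run F
t=13: ready={B,D,F,G,H} → run F
t=14: ready={B,D,F,G,H} → run F
t=15: ready={B,D,F,G,H} → run F
t=16: ready={B,D,G,H} → run G
t=17: ready={B,D,G,H} → run G
t=18: ready={B,D,G,H} → run G
t=19: ready={B,D,G,H} → run G
t=20: ready={B,D,G,H} → run G
t=21: ready={B,D,G,H} → run G
t=22: ready={B,D,H} → run H
t=23: ready={B,D,H} → run H
t=24: ready={B,D,H} → run H
t=25: ready={B,D,H} → run H
t=26: ready={B,D,H} → run H
t=27: ready={B,D,H} → run H
t=28: ready={B,D,H} → run H
t=29: ready={B,D,H} → run H
t=30: ready={B,D} → run B
t=31: ready={B,D} → run B
t=32: ready={B,D} → run B
t=33: ready={B,D} → run B
t=34: ready={D} → run D
t=35: ready={D} → run D
t=36: ready={D} → run D
t=37: ready={D} → run D
t=38: (idle)
t=39: (idle)
t=40: (idle)
t=41: (idle)

context switches = 7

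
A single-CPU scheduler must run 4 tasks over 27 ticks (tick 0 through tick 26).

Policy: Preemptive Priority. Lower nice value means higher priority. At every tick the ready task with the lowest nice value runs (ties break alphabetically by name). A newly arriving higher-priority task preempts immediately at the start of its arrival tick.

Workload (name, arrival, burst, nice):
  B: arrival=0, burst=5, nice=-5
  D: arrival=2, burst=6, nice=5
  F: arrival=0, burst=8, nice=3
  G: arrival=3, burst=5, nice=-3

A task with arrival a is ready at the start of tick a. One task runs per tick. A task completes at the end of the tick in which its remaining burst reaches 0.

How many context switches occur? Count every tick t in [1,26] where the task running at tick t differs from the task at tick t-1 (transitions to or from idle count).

context switches = 4

t=0: ready={B,F} → run B
t=1: ready={B,F} → run B
t=2: ready={B,D,F} → run B
t=3: ready={B,D,F,G} → run B
t=4: ready={B,D,F,G} → run B
t=5: ready={D,F,G} → run G
t=6: ready={D,F,G} → run G
t=7: ready={D,F,G} → run G
t=8: ready={D,F,G} → run G
t=9: ready={D,F,G} → run G
t=10: ready={D,F} → run F
t=11: ready={D,F} → run F
t=12: ready={D,F} → run F
t=13: ready={D,F} → run F
t=14: ready={D,F} → run F
t=15: ready={D,F} → run F
t=16: ready={D,F} → run F
t=17: ready={D,F} → run F
t=18: ready={D} → run D
t=19: ready={D} → run D
t=20: ready={D} → run D
t=21: ready={D} → run D
t=22: ready={D} → run D
t=23: ready={D} → run D
t=24: (idle)
t=25: (idle)
t=26: (idle)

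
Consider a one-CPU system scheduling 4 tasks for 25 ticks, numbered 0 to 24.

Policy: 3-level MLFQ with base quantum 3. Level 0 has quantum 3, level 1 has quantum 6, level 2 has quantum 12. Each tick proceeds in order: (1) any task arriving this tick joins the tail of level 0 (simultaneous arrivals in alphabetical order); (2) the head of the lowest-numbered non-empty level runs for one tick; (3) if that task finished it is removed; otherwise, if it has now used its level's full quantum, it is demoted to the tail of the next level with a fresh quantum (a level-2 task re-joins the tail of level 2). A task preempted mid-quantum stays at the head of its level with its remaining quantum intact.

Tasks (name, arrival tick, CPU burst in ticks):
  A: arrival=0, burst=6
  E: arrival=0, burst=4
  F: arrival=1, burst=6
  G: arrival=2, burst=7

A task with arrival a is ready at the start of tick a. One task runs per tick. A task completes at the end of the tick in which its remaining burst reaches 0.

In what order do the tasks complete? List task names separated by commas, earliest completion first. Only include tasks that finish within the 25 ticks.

completion order = A, E, F, G

t=0: L0/L1/L2 = AE/-/- → run A
t=1: L0/L1/L2 = AEF/-/- → run A
t=2: L0/L1/L2 = AEFG/-/- → run A
t=3: L0/L1/L2 = EFG/A/- → run E
t=4: L0/L1/L2 = EFG/A/- → run E
t=5: L0/L1/L2 = EFG/A/- → run E
t=6: L0/L1/L2 = FG/AE/- → run F
t=7: L0/L1/L2 = FG/AE/- → run F
t=8: L0/L1/L2 = FG/AE/- → run F
t=9: L0/L1/L2 = G/AEF/- → run G
t=10: L0/L1/L2 = G/AEF/- → run G
t=11: L0/L1/L2 = G/AEF/- → run G
t=12: L0/L1/L2 = -/AEFG/- → run A
t=13: L0/L1/L2 = -/AEFG/- → run A
t=14: L0/L1/L2 = -/AEFG/- → run A
t=15: L0/L1/L2 = -/EFG/- → run E
t=16: L0/L1/L2 = -/FG/- → run F
t=17: L0/L1/L2 = -/FG/- → run F
t=18: L0/L1/L2 = -/FG/- → run F
t=19: L0/L1/L2 = -/G/- → run G
t=20: L0/L1/L2 = -/G/- → run G
t=21: L0/L1/L2 = -/G/- → run G
t=22: L0/L1/L2 = -/G/- → run G
t=23: (idle)
t=24: (idle)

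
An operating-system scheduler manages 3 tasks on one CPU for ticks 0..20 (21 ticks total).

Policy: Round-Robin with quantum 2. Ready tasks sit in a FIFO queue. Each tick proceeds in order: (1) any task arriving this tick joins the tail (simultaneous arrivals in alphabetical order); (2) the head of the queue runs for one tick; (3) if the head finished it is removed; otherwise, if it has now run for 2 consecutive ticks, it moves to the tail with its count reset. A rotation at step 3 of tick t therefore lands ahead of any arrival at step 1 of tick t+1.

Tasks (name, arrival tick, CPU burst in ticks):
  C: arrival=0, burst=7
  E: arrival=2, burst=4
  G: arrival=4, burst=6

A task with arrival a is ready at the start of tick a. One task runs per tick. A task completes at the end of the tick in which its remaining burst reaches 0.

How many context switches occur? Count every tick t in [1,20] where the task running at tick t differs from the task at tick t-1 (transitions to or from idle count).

context switches = 7

t=0: queue=[C] q_used=0 → run C
t=1: queue=[C] q_used=1 → run C
t=2: queue=[C,E] q_used=0 → run C
t=3: queue=[C,E] q_used=1 → run C
t=4: queue=[E,C,G] q_used=0 → run E
t=5: queue=[E,C,G] q_used=1 → run E
t=6: queue=[C,G,E] q_used=0 → run C
t=7: queue=[C,G,E] q_used=1 → run C
t=8: queue=[G,E,C] q_used=0 → run G
t=9: queue=[G,E,C] q_used=1 → run G
t=10: queue=[E,C,G] q_used=0 → run E
t=11: queue=[E,C,G] q_used=1 → run E
t=12: queue=[C,G] q_used=0 → run C
t=13: queue=[G] q_used=0 → run G
t=14: queue=[G] q_used=1 → run G
t=15: queue=[G] q_used=0 → run G
t=16: queue=[G] q_used=1 → run G
t=17: (idle)
t=18: (idle)
t=19: (idle)
t=20: (idle)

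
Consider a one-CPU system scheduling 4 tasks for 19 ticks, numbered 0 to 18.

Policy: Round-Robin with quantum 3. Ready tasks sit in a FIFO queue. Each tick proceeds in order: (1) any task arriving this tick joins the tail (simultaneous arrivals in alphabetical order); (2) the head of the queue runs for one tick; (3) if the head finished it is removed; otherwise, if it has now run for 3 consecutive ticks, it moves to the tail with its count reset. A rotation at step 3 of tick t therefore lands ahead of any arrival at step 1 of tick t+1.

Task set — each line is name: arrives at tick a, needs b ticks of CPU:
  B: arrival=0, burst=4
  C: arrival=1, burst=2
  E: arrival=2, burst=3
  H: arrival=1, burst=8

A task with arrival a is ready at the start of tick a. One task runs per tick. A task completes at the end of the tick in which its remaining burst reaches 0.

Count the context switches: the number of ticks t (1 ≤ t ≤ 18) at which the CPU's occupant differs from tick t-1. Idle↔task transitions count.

context switches = 6

t=0: queue=[B] q_used=0 → run B
t=1: queue=[B,C,H] q_used=1 → run B
t=2: queue=[B,C,H,E] q_used=2 → run B
t=3: queue=[C,H,E,B] q_used=0 → run C
t=4: queue=[C,H,E,B] q_used=1 → run C
t=5: queue=[H,E,B] q_used=0 → run H
t=6: queue=[H,E,B] q_used=1 → run H
t=7: queue=[H,E,B] q_used=2 → run H
t=8: queue=[E,B,H] q_used=0 → run E
t=9: queue=[E,B,H] q_used=1 → run E
t=10: queue=[E,B,H] q_used=2 → run E
t=11: queue=[B,H] q_used=0 → run B
t=12: queue=[H] q_used=0 → run H
t=13: queue=[H] q_used=1 → run H
t=14: queue=[H] q_used=2 → run H
t=15: queue=[H] q_used=0 → run H
t=16: queue=[H] q_used=1 → run H
t=17: (idle)
t=18: (idle)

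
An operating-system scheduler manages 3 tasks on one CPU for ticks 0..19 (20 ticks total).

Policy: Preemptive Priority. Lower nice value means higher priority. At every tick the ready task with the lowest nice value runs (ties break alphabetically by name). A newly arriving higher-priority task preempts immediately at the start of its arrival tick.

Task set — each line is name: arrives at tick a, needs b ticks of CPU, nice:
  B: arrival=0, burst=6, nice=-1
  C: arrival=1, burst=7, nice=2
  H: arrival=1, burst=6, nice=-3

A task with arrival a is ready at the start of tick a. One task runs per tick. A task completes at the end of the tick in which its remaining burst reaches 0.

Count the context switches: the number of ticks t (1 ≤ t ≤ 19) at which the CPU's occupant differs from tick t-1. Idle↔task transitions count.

t=0: ready={B} → run B
t=1: ready={B,C,H} → run H
t=2: ready={B,C,H} → run H
t=3: ready={B,C,H} → run H
t=4: ready={B,C,H} → run H
t=5: ready={B,C,H} → run H
t=6: ready={B,C,H} → run H
t=7: ready={B,C} → run B
t=8: ready={B,C} → run B
t=9: ready={B,C} → run B
t=10: ready={B,C} → run B
t=11: ready={B,C} → run B
t=12: ready={C} → run C
t=13: ready={C} → run C
t=14: ready={C} → run C
t=15: ready={C} → run C
t=16: ready={C} → run C
t=17: ready={C} → run C
t=18: ready={C} → run C
t=19: (idle)

context switches = 4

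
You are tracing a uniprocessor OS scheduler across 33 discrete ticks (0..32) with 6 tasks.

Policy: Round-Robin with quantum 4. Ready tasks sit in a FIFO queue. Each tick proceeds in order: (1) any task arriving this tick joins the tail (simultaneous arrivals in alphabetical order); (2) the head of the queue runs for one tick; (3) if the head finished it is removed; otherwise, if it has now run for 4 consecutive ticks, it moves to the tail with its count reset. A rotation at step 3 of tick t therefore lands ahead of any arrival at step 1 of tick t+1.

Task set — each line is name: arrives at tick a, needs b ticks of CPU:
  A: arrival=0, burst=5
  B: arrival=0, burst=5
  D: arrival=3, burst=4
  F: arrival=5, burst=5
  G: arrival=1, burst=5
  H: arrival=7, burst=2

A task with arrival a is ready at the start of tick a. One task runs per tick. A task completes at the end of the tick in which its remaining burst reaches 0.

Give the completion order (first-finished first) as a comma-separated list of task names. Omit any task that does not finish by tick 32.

completion order = D, A, H, B, G, F

t=0: queue=[A,B] q_used=0 → run A
t=1: queue=[A,B,G] q_used=1 → run A
t=2: queue=[A,B,G] q_used=2 → run A
t=3: queue=[A,B,G,D] q_used=3 → run A
t=4: queue=[B,G,D,A] q_used=0 → run B
t=5: queue=[B,G,D,A,F] q_used=1 → run B
t=6: queue=[B,G,D,A,F] q_used=2 → run B
t=7: queue=[B,G,D,A,F,H] q_used=3 → run B
t=8: queue=[G,D,A,F,H,B] q_used=0 → run G
t=9: queue=[G,D,A,F,H,B] q_used=1 → run G
t=10: queue=[G,D,A,F,H,B] q_used=2 → run G
t=11: queue=[G,D,A,F,H,B] q_used=3 → run G
t=12: queue=[D,A,F,H,B,G] q_used=0 → run D
t=13: queue=[D,A,F,H,B,G] q_used=1 → run D
t=14: queue=[D,A,F,H,B,G] q_used=2 → run D
t=15: queue=[D,A,F,H,B,G] q_used=3 → run D
t=16: queue=[A,F,H,B,G] q_used=0 → run A
t=17: queue=[F,H,B,G] q_used=0 → run F
t=18: queue=[F,H,B,G] q_used=1 → run F
t=19: queue=[F,H,B,G] q_used=2 → run F
t=20: queue=[F,H,B,G] q_used=3 → run F
t=21: queue=[H,B,G,F] q_used=0 → run H
t=22: queue=[H,B,G,F] q_used=1 → run H
t=23: queue=[B,G,F] q_used=0 → run B
t=24: queue=[G,F] q_used=0 → run G
t=25: queue=[F] q_used=0 → run F
t=26: (idle)
t=27: (idle)
t=28: (idle)
t=29: (idle)
t=30: (idle)
t=31: (idle)
t=32: (idle)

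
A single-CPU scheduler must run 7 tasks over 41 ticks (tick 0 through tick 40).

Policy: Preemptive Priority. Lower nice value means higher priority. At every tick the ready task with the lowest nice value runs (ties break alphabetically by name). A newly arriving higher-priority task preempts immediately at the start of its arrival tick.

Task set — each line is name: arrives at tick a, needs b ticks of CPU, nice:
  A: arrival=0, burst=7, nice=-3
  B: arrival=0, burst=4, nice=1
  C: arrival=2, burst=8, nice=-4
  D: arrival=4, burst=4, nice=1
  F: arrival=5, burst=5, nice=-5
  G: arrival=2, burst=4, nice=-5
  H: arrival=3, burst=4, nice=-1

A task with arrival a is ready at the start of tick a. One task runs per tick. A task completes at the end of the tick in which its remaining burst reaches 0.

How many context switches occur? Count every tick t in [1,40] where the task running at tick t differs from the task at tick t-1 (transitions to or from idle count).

context switches = 9

t=0: ready={A,B} → run A
t=1: ready={A,B} → run A
t=2: ready={A,B,C,G} → run G
t=3: ready={A,B,C,G,H} → run G
t=4: ready={A,B,C,D,G,H} → run G
t=5: ready={A,B,C,D,F,G,H} → run F
t=6: ready={A,B,C,D,F,G,H} → run F
t=7: ready={A,B,C,D,F,G,H} → run F
t=8: ready={A,B,C,D,F,G,H} → run F
t=9: ready={A,B,C,D,F,G,H} → run F
t=10: ready={A,B,C,D,G,H} → run G
t=11: ready={A,B,C,D,H} → run C
t=12: ready={A,B,C,D,H} → run C
t=13: ready={A,B,C,D,H} → run C
t=14: ready={A,B,C,D,H} → run C
t=15: ready={A,B,C,D,H} → run C
t=16: ready={A,B,C,D,H} → run C
t=17: ready={A,B,C,D,H} → run C
t=18: ready={A,B,C,D,H} → run C
t=19: ready={A,B,D,H} → run A
t=20: ready={A,B,D,H} → run A
t=21: ready={A,B,D,H} → run A
t=22: ready={A,B,D,H} → run A
t=23: ready={A,B,D,H} → run A
t=24: ready={B,D,H} → run H
t=25: ready={B,D,H} → run H
t=26: ready={B,D,H} → run H
t=27: ready={B,D,H} → run H
t=28: ready={B,D} → run B
t=29: ready={B,D} → run B
t=30: ready={B,D} → run B
t=31: ready={B,D} → run B
t=32: ready={D} → run D
t=33: ready={D} → run D
t=34: ready={D} → run D
t=35: ready={D} → run D
t=36: (idle)
t=37: (idle)
t=38: (idle)
t=39: (idle)
t=40: (idle)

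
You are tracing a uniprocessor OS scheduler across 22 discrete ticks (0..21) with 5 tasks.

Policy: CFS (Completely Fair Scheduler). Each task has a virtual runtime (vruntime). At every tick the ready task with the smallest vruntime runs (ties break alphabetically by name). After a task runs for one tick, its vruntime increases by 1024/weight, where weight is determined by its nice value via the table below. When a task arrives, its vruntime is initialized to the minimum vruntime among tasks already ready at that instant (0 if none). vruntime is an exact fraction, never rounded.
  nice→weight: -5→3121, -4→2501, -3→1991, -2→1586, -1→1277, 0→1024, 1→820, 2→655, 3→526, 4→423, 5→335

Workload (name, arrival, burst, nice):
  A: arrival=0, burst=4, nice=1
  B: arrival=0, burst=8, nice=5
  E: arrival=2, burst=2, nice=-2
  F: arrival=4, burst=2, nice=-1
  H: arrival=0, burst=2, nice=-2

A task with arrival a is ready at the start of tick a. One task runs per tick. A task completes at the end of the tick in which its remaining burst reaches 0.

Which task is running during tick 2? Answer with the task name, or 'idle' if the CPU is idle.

running at tick 2 = E

t=0: vr[A=0 B=0 H=0] → run A
t=1: vr[A=256/205 B=0 H=0] → run B
t=2: vr[A=256/205 B=1024/335 E=0 H=0] → run E
t=3: vr[A=256/205 B=1024/335 E=512/793 H=0] → run H
t=4: vr[A=256/205 B=1024/335 E=512/793 F=512/793 H=512/793] → run E
t=5: vr[A=256/205 B=1024/335 F=512/793 H=512/793] → run F
t=6: vr[A=256/205 B=1024/335 F=1465856/1012661 H=512/793] → run H
t=7: vr[A=256/205 B=1024/335 F=1465856/1012661] → run A
t=8: vr[A=512/205 B=1024/335 F=1465856/1012661] → run F
t=9: vr[A=512/205 B=1024/335] → run A
t=10: vr[A=768/205 B=1024/335] → run B
t=11: vr[A=768/205 B=2048/335] → run A
t=12: vr[B=2048/335] → run B
t=13: vr[B=3072/335] → run B
t=14: vr[B=4096/335] → run B
t=15: vr[B=1024/67] → run B
t=16: vr[B=6144/335] → run B
t=17: vr[B=7168/335] → run B
t=18: (idle)
t=19: (idle)
t=20: (idle)
t=21: (idle)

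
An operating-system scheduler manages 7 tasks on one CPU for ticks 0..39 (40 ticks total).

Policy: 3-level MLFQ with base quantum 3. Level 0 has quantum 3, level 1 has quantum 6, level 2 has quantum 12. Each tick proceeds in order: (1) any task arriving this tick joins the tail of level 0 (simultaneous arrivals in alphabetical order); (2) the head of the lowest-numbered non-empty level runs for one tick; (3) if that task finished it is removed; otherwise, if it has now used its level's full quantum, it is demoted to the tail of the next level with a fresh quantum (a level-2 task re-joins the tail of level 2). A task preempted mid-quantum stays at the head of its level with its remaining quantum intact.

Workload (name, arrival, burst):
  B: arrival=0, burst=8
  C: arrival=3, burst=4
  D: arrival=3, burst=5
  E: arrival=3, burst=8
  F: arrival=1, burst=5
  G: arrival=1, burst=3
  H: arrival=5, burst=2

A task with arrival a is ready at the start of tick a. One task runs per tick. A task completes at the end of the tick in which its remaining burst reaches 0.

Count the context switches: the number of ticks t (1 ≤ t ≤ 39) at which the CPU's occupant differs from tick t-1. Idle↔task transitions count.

context switches = 12

t=0: L0/L1/L2 = B/-/- → run B
t=1: L0/L1/L2 = BFG/-/- → run B
t=2: L0/L1/L2 = BFG/-/- → run B
t=3: L0/L1/L2 = FGCDE/B/- → run F
t=4: L0/L1/L2 = FGCDE/B/- → run F
t=5: L0/L1/L2 = FGCDEH/B/- → run F
t=6: L0/L1/L2 = GCDEH/BF/- → run G
t=7: L0/L1/L2 = GCDEH/BF/- → run G
t=8: L0/L1/L2 = GCDEH/BF/- → run G
t=9: L0/L1/L2 = CDEH/BF/- → run C
t=10: L0/L1/L2 = CDEH/BF/- → run C
t=11: L0/L1/L2 = CDEH/BF/- → run C
t=12: L0/L1/L2 = DEH/BFC/- → run D
t=13: L0/L1/L2 = DEH/BFC/- → run D
t=14: L0/L1/L2 = DEH/BFC/- → run D
t=15: L0/L1/L2 = EH/BFCD/- → run E
t=16: L0/L1/L2 = EH/BFCD/- → run E
t=17: L0/L1/L2 = EH/BFCD/- → run E
t=18: L0/L1/L2 = H/BFCDE/- → run H
t=19: L0/L1/L2 = H/BFCDE/- → run H
t=20: L0/L1/L2 = -/BFCDE/- → run B
t=21: L0/L1/L2 = -/BFCDE/- → run B
t=22: L0/L1/L2 = -/BFCDE/- → run B
t=23: L0/L1/L2 = -/BFCDE/- → run B
t=24: L0/L1/L2 = -/BFCDE/- → run B
t=25: L0/L1/L2 = -/FCDE/- → run F
t=26: L0/L1/L2 = -/FCDE/- → run F
t=27: L0/L1/L2 = -/CDE/- → run C
t=28: L0/L1/L2 = -/DE/- → run D
t=29: L0/L1/L2 = -/DE/- → run D
t=30: L0/L1/L2 = -/E/- → run E
t=31: L0/L1/L2 = -/E/- → run E
t=32: L0/L1/L2 = -/E/- → run E
t=33: L0/L1/L2 = -/E/- → run E
t=34: L0/L1/L2 = -/E/- → run E
t=35: (idle)
t=36: (idle)
t=37: (idle)
t=38: (idle)
t=39: (idle)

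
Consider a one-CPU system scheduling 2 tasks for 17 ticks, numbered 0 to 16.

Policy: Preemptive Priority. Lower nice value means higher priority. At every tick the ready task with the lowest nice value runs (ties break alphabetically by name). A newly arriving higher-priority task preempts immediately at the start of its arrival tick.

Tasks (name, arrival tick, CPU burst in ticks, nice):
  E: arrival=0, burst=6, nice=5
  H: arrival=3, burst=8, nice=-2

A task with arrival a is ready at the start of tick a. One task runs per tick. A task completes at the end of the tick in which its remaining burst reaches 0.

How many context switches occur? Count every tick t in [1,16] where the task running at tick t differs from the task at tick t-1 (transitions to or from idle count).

context switches = 3

t=0: ready={E} → run E
t=1: ready={E} → run E
t=2: ready={E} → run E
t=3: ready={E,H} → run H
t=4: ready={E,H} → run H
t=5: ready={E,H} → run H
t=6: ready={E,H} → run H
t=7: ready={E,H} → run H
t=8: ready={E,H} → run H
t=9: ready={E,H} → run H
t=10: ready={E,H} → run H
t=11: ready={E} → run E
t=12: ready={E} → run E
t=13: ready={E} → run E
t=14: (idle)
t=15: (idle)
t=16: (idle)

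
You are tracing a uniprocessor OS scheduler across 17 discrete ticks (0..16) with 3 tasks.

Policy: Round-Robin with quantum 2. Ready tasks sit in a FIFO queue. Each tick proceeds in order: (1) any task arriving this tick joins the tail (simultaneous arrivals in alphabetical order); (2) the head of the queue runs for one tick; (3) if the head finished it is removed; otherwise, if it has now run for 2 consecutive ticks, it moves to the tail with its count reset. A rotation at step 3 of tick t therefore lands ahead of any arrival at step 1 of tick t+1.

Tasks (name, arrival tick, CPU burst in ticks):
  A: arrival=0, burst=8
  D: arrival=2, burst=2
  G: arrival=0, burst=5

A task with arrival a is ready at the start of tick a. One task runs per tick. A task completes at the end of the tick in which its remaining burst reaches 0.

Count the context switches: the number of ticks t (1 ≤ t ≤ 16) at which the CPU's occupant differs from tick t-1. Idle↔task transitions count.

t=0: queue=[A,G] q_used=0 → run A
t=1: queue=[A,G] q_used=1 → run A
t=2: queue=[G,A,D] q_used=0 → run G
t=3: queue=[G,A,D] q_used=1 → run G
t=4: queue=[A,D,G] q_used=0 → run A
t=5: queue=[A,D,G] q_used=1 → run A
t=6: queue=[D,G,A] q_used=0 → run D
t=7: queue=[D,G,A] q_used=1 → run D
t=8: queue=[G,A] q_used=0 → run G
t=9: queue=[G,A] q_used=1 → run G
t=10: queue=[A,G] q_used=0 → run A
t=11: queue=[A,G] q_used=1 → run A
t=12: queue=[G,A] q_used=0 → run G
t=13: queue=[A] q_used=0 → run A
t=14: queue=[A] q_used=1 → run A
t=15: (idle)
t=16: (idle)

context switches = 8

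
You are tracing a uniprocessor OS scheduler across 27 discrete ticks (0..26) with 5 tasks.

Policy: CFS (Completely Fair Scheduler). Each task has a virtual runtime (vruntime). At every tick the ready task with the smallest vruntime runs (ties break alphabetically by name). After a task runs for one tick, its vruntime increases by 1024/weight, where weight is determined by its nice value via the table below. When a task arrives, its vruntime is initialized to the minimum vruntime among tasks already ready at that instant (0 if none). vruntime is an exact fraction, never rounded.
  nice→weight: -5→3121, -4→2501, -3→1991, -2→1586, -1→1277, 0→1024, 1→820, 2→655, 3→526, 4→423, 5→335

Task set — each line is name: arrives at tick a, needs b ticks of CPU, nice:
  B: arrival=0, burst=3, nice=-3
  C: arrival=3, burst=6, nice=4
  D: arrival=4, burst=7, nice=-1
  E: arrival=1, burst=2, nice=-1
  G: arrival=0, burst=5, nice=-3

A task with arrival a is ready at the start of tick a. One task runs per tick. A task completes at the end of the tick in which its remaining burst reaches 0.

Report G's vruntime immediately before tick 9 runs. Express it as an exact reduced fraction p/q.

vruntime(G, start of tick 9) = 2048/1991

t=0: vr[B=0 G=0] → run B
t=1: vr[B=1024/1991 E=0 G=0] → run E
t=2: vr[B=1024/1991 E=1024/1277 G=0] → run G
t=3: vr[B=1024/1991 C=1024/1991 E=1024/1277 G=1024/1991] → run B
t=4: vr[B=2048/1991 C=1024/1991 D=1024/1991 E=1024/1277 G=1024/1991] → run C
t=5: vr[B=2048/1991 C=2471936/842193 D=1024/1991 E=1024/1277 G=1024/1991] → run D
t=6: vr[B=2048/1991 C=2471936/842193 D=3346432/2542507 E=1024/1277 G=1024/1991] → run G
t=7: vr[B=2048/1991 C=2471936/842193 D=3346432/2542507 E=1024/1277 G=2048/1991] → run E
t=8: vr[B=2048/1991 C=2471936/842193 D=3346432/2542507 G=2048/1991] → run B
t=9: vr[C=2471936/842193 D=3346432/2542507 G=2048/1991] → run G
t=10: vr[C=2471936/842193 D=3346432/2542507 G=3072/1991] → run D
t=11: vr[C=2471936/842193 D=5385216/2542507 G=3072/1991] → run G
t=12: vr[C=2471936/842193 D=5385216/2542507 G=4096/1991] → run G
t=13: vr[C=2471936/842193 D=5385216/2542507] → run D
t=14: vr[C=2471936/842193 D=7424000/2542507] → run D
t=15: vr[C=2471936/842193 D=9462784/2542507] → run C
t=16: vr[C=4510720/842193 D=9462784/2542507] → run D
t=17: vr[C=4510720/842193 D=11501568/2542507] → run D
t=18: vr[C=4510720/842193 D=13540352/2542507] → run D
t=19: vr[C=4510720/842193] → run C
t=20: vr[C=2183168/280731] → run C
t=21: vr[C=8588288/842193] → run C
t=22: vr[C=10627072/842193] → run C
t=23: (idle)
t=24: (idle)
t=25: (idle)
t=26: (idle)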